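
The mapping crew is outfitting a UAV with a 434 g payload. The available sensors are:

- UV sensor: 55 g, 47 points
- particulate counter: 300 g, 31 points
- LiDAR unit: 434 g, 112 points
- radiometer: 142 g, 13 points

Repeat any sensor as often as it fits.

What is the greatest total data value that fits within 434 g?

Taking 7×UV sensor: 385 g used, 329 in data value.
Nothing else within 434 g beats 329.

329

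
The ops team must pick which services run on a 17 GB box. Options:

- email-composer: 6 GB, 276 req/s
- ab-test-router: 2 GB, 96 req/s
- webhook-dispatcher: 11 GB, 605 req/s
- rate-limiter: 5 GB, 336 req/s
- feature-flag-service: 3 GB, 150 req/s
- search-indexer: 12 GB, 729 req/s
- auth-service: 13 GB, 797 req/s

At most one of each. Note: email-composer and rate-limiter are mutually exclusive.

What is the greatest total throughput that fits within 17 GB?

Ranking by ratio (throughput/GB): rate-limiter 67.20, auth-service 61.31, search-indexer 60.75.
Best packing: rate-limiter + search-indexer — 17 GB, 1065 total.
Next best is ab-test-router + feature-flag-service + search-indexer at 975 (17 GB) — short by 90.

1065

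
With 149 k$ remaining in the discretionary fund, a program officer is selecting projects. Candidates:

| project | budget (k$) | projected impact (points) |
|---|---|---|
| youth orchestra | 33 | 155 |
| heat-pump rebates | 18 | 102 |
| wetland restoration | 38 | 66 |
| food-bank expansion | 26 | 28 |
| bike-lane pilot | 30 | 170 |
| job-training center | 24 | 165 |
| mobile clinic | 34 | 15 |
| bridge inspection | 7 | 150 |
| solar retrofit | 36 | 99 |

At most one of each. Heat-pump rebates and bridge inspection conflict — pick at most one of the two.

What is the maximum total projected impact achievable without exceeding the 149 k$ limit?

739

Ranking by ratio (projected impact/k$): bridge inspection 21.43, job-training center 6.88, heat-pump rebates 5.67, bike-lane pilot 5.67.
Taking youth orchestra + bike-lane pilot + job-training center + bridge inspection + solar retrofit: 130 k$ used, 739 in projected impact.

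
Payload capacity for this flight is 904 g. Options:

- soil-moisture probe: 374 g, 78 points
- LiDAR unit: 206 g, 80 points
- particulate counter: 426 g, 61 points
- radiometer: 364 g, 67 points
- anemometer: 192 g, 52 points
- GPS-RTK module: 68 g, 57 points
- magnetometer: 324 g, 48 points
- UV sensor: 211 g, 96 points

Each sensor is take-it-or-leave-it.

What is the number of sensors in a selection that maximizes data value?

The maximum data value within 904 g is 311.
For example soil-moisture probe + LiDAR unit + GPS-RTK module + UV sensor achieves it, using 859 g.
Any selection reaching 311 contains exactly 4 sensors.

4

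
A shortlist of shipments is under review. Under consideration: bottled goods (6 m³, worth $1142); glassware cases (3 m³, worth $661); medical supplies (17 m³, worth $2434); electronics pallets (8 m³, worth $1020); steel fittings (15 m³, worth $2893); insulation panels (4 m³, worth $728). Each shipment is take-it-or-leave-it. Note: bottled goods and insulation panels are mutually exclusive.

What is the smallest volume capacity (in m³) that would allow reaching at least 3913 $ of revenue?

21

Look for the lowest-volume combination reaching 3913.
bottled goods + steel fittings reaches 4035 using 21 m³.
Below 21 m³ the best achievable stays under 3913.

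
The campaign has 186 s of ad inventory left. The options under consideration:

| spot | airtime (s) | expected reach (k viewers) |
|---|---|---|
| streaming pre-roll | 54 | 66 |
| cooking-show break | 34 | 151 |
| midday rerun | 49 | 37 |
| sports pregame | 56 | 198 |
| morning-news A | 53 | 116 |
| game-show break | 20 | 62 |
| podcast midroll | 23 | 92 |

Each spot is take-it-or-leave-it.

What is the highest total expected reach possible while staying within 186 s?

619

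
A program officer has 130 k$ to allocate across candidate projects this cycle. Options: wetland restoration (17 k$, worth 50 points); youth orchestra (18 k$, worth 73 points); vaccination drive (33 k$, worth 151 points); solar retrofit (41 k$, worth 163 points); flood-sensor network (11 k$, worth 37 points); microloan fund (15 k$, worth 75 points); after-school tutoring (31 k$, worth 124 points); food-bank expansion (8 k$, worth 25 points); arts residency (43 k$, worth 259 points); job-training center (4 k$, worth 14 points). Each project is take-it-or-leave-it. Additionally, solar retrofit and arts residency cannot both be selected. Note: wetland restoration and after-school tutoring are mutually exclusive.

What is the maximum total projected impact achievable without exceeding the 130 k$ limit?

The ratio heuristic lands on youth orchestra + vaccination drive + flood-sensor network + microloan fund + arts residency + job-training center (609) but leaves 6 k$ idle.
Using the slack differently, vaccination drive + microloan fund + after-school tutoring + food-bank expansion + arts residency comes to 634 at 130 k$.
No other feasible combination exceeds 634.

634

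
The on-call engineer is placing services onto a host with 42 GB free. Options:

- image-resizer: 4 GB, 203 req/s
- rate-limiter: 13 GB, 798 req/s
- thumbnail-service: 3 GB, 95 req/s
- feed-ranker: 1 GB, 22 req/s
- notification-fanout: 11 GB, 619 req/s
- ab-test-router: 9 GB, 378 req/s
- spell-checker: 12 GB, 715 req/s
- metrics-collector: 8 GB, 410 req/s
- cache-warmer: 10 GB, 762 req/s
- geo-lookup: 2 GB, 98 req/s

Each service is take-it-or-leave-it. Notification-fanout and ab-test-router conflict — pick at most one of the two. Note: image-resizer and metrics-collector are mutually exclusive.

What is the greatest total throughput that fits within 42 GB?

Best packing: image-resizer + rate-limiter + feed-ranker + spell-checker + cache-warmer + geo-lookup — 42 GB, 2598 total.
An exhaustive check of the 1024 subsets confirms 2598.

2598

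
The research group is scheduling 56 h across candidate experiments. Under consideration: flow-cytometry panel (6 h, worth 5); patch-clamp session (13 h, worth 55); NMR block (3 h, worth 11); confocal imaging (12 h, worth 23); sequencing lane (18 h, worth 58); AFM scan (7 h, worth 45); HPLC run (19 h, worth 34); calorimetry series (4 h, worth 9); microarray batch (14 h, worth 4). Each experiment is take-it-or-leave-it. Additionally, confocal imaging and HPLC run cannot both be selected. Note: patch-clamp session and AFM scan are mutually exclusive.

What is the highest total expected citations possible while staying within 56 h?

161

Flow-cytometry panel + patch-clamp session + NMR block + confocal imaging + sequencing lane + calorimetry series uses 56 of the 56 h and totals 161.
Runner-up patch-clamp session + NMR block + sequencing lane + HPLC run tops out at 158.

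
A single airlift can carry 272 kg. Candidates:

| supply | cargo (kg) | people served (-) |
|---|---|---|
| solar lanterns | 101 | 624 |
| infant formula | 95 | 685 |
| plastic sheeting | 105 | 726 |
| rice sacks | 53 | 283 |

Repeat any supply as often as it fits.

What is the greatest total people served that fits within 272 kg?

1735

By people served per kg: infant formula 7.21, plastic sheeting 6.91, solar lanterns 6.18, rice sacks 5.34 lead.
Taking the top-ratio supplies first gives 2×infant formula + rice sacks for 1653 (243 kg).
Dropping 2×infant formula frees 190 kg; slotting in 2×plastic sheeting (210 kg) lifts the total to 1735 at 263 kg.
The spare 9 kg is too small for any remaining supply, and no exchange beats 1735.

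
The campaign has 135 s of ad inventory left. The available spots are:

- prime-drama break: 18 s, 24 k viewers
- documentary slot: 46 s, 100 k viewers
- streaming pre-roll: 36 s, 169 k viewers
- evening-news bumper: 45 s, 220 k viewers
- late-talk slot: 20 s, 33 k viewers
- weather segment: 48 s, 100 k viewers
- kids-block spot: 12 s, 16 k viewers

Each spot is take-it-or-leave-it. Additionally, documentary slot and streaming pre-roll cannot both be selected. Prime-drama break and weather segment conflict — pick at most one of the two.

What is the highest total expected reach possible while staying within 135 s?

Taking streaming pre-roll + evening-news bumper + weather segment: 129 s used, 489 in expected reach.
An exhaustive check of the 128 subsets confirms 489.

489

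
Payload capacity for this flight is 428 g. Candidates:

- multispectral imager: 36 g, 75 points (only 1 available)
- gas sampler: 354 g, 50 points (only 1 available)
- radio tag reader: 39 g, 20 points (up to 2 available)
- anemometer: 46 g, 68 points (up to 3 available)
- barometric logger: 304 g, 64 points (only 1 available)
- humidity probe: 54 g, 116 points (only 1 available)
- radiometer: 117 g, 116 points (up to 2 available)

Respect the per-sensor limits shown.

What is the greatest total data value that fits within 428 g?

Density check — humidity probe 2.15, multispectral imager 2.08, anemometer 1.48 are the best per g.
A density-first pass picks multispectral imager + 2×radio tag reader + 3×anemometer + humidity probe + radiometer — 551 at 423 g.
Dropping 2×radio tag reader and anemometer frees 124 g; slotting in radiometer (117 g) lifts the total to 559 at 416 g.
The spare 12 g is too small for any remaining sensor, and no exchange beats 559.

559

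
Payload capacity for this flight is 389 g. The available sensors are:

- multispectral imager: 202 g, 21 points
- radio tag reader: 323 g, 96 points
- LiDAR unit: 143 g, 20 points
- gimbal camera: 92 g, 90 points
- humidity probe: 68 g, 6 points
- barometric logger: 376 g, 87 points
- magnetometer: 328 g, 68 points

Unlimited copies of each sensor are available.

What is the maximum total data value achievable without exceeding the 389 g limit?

360

By data value per g: gimbal camera 0.98, radio tag reader 0.30, barometric logger 0.23 lead.
Taking 4×gimbal camera: 368 g used, 360 in data value.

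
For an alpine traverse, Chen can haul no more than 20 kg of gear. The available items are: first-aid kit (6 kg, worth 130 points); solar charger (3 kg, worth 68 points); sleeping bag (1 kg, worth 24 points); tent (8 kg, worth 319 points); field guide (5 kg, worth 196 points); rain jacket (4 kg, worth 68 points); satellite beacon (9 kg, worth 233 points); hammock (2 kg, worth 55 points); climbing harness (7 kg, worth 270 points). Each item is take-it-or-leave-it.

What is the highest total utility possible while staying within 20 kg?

785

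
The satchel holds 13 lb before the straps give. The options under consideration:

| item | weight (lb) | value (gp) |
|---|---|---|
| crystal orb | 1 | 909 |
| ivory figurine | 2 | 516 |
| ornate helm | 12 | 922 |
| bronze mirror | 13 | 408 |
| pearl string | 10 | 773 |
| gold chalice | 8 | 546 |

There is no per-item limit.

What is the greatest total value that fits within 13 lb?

11817

13×crystal orb uses 13 of the 13 lb and totals 11817.
No other feasible combination exceeds 11817.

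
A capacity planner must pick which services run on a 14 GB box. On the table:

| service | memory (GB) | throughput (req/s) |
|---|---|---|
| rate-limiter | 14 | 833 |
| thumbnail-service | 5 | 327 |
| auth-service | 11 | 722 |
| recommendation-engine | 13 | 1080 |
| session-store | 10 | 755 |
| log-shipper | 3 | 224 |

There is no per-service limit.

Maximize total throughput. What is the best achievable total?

1080

Taking recommendation-engine: 13 GB used, 1080 in throughput.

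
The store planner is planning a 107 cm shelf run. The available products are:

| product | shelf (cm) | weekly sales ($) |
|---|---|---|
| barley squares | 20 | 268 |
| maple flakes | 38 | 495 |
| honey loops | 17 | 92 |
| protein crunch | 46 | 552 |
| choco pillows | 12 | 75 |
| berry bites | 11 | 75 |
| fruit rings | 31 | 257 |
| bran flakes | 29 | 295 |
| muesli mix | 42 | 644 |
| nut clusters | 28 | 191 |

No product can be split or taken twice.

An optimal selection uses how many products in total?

The maximum weekly sales within 107 cm is 1407.
One optimal bundle: barley squares + maple flakes + muesli mix (100 cm).
All optima have 3 products.

3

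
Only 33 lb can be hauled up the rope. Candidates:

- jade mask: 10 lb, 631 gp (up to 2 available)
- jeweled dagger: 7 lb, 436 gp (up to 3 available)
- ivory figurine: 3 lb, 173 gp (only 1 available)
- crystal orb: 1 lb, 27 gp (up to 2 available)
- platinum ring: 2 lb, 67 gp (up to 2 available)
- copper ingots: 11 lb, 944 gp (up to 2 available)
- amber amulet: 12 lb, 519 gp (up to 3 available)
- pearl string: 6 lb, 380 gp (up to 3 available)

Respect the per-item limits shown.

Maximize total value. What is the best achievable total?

A density-first pass picks ivory figurine + platinum ring + 2×copper ingots + pearl string — 2508 at 33 lb.
But jade mask + crystal orb + 2×copper ingots fits in 33 lb and reaches 2546.
That's the maximum — no swap from here does better than 2546.

2546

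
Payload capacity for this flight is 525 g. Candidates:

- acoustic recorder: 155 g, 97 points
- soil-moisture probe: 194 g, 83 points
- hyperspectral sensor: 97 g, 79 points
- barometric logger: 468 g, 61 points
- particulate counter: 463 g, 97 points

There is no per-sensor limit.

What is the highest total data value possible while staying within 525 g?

395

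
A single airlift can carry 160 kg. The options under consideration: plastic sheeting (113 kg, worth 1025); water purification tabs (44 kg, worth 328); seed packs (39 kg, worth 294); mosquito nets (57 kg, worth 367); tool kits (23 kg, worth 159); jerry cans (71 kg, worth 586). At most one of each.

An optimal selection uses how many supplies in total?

2

Best achievable people served is 1353.
plastic sheeting + water purification tabs hits 1353 at 157 kg.
Every optimal selection uses 2 supplies.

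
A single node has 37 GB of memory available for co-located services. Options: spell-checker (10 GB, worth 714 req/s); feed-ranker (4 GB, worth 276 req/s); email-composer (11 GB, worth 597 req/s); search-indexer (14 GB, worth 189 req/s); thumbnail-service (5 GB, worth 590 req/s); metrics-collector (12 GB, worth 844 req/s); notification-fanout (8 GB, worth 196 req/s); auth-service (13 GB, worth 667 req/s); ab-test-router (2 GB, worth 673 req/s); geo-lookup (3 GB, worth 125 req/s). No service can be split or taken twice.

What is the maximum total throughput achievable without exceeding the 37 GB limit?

3222

Density check — ab-test-router 336.50, thumbnail-service 118.00, spell-checker 71.40 are the best per GB.
Taking spell-checker + feed-ranker + thumbnail-service + metrics-collector + ab-test-router + geo-lookup: 36 GB used, 3222 in throughput.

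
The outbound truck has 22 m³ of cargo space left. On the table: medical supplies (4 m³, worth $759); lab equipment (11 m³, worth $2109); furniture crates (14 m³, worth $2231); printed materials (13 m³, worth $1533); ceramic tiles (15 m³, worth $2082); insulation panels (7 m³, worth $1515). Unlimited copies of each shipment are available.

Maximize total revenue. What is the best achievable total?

A density-first pass picks 3×insulation panels — 4545 at 21 m³.
Dropping insulation panels frees 7 m³; slotting in 2×medical supplies (8 m³) lifts the total to 4548 at 22 m³.

4548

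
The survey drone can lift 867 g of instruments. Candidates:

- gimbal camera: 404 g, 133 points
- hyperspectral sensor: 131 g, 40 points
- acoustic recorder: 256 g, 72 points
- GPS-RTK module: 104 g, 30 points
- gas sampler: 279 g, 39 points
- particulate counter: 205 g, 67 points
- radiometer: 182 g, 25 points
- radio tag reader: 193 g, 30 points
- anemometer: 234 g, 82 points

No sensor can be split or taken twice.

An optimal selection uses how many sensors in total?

3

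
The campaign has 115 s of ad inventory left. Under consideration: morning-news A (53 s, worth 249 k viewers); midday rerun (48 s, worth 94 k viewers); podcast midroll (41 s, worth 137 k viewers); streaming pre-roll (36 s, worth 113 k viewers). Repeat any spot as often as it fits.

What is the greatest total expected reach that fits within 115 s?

498

Ranking by ratio (expected reach/s): morning-news A 4.70, podcast midroll 3.34, streaming pre-roll 3.14.
2×morning-news A uses 106 of the 115 s and totals 498.
The spare 9 s is too small for any remaining spot, and no exchange beats 498.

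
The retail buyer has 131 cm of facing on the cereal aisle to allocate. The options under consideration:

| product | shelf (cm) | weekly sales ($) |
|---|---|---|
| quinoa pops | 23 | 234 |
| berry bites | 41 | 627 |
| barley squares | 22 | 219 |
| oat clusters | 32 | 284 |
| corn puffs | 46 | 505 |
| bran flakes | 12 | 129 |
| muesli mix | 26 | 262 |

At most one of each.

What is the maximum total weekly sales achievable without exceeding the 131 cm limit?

1545

Greedy by ratio would take quinoa pops + berry bites + corn puffs + bran flakes: 122 cm used, total 1495.
The 23 cm tied up in quinoa pops is better spent on oat clusters — total rises to 1545 (131 cm).
An exhaustive check of the 128 subsets confirms 1545.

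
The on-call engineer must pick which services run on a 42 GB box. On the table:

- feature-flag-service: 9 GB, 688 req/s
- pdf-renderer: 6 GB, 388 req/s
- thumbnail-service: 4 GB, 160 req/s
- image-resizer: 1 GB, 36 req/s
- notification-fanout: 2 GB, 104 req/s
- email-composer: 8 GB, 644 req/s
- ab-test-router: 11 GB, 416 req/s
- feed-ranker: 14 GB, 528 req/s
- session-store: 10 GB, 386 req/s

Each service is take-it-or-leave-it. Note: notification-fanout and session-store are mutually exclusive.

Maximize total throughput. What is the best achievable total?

Density check — email-composer 80.50, feature-flag-service 76.44, pdf-renderer 64.67 are the best per GB.
Taking feature-flag-service + pdf-renderer + thumbnail-service + image-resizer + email-composer + feed-ranker: 42 GB used, 2444 in throughput.
The closest alternative, feature-flag-service + pdf-renderer + thumbnail-service + image-resizer + notification-fanout + email-composer + ab-test-router, reaches only 2436.

2444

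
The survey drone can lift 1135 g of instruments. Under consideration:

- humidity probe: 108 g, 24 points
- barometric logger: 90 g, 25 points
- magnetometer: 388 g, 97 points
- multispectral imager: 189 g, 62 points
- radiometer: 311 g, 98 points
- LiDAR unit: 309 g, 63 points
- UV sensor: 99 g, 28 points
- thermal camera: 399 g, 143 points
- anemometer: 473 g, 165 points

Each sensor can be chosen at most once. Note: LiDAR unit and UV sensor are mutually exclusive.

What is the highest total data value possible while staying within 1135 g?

370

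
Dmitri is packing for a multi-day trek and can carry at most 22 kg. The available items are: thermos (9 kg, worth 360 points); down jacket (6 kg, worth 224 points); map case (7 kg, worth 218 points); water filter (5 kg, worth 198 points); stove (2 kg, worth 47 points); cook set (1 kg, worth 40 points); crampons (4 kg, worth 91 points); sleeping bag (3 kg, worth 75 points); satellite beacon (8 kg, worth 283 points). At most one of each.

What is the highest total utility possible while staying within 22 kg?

841

Taking the top-ratio items first gives thermos + down jacket + water filter + cook set for 822 (21 kg).
Replace down jacket and cook set with satellite beacon: the trade gains 19 net, giving 841 at 22 kg.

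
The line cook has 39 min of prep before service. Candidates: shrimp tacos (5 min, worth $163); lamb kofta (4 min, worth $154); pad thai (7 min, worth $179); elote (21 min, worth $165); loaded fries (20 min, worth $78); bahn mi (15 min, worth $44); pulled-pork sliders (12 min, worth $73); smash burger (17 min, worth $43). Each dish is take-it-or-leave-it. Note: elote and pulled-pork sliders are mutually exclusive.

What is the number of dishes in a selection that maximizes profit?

Optimal total is 661.
One optimal bundle: shrimp tacos + lamb kofta + pad thai + elote (37 min).
Any selection reaching 661 contains exactly 4 dishes.

4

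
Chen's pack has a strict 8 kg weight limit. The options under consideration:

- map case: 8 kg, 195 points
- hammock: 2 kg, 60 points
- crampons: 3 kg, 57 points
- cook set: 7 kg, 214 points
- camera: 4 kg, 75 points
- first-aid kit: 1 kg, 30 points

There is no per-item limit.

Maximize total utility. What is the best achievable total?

244

Taking cook set + first-aid kit: 8 kg used, 244 in utility.
Every other selection either busts 8 kg or fails to beat 244.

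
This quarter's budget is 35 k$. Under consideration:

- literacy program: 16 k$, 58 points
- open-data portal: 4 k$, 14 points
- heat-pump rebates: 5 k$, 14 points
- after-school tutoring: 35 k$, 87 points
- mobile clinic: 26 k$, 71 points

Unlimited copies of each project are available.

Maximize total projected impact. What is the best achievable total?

116

Density check — literacy program 3.62, open-data portal 3.50, heat-pump rebates 2.80, mobile clinic 2.73 are the best per k$.
The ratio ordering already packs tightly: 2×literacy program, 32 k$, 116.
Every other selection either busts 35 k$ or fails to beat 116.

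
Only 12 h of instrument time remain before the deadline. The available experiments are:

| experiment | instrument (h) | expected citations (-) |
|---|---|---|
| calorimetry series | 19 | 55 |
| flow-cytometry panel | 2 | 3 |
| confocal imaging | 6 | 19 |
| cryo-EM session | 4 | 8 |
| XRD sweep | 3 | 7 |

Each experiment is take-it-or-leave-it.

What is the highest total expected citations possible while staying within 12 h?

30

By expected citations per h: confocal imaging 3.17, calorimetry series 2.89, XRD sweep 2.33 lead.
Taking the top-ratio experiments first gives flow-cytometry panel + confocal imaging + XRD sweep for 29 (11 h).
Replace XRD sweep with cryo-EM session: the trade gains 1 net, giving 30 at 12 h.
Runner-up flow-cytometry panel + confocal imaging + XRD sweep tops out at 29.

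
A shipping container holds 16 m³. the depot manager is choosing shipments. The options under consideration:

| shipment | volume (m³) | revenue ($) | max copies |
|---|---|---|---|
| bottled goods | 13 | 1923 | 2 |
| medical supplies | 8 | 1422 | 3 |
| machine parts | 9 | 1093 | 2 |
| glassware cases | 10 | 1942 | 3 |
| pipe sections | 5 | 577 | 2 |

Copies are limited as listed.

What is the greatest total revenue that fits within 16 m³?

2844

The ratio heuristic lands on glassware cases + pipe sections (2519) but leaves 1 m³ idle.
Replace glassware cases and pipe sections with 2×medical supplies: the trade gains 325 net, giving 2844 at 16 m³.
Every other selection either busts 16 m³ or exceeds an availability limit or fails to beat 2844.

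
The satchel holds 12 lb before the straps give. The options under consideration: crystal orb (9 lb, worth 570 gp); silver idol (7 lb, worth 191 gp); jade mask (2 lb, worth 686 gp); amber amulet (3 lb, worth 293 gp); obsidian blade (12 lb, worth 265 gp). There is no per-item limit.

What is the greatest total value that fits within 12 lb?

Taking 6×jade mask: 12 lb used, 4116 in value.
That's the maximum — no swap from here does better than 4116.

4116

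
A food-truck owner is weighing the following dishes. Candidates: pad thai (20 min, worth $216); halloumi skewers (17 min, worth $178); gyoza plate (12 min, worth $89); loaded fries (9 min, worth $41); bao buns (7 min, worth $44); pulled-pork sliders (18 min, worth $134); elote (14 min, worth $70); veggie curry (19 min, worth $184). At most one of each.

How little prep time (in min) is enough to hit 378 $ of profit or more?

37

Minimise min subject to total profit ≥ 378.
pad thai + halloumi skewers reaches 394 using 37 min.
No combination under 37 min hits 378.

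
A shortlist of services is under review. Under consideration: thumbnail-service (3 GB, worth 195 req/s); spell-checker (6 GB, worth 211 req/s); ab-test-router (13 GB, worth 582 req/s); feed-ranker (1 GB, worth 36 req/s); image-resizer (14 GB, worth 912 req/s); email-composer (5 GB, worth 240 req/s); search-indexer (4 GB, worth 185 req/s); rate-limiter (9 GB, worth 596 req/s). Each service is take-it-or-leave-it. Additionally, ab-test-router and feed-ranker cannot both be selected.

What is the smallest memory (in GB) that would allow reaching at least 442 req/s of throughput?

9

Minimise GB subject to total throughput ≥ 442.
thumbnail-service + feed-ranker + email-composer: 471 throughput at 9 GB.
No combination under 9 GB hits 442.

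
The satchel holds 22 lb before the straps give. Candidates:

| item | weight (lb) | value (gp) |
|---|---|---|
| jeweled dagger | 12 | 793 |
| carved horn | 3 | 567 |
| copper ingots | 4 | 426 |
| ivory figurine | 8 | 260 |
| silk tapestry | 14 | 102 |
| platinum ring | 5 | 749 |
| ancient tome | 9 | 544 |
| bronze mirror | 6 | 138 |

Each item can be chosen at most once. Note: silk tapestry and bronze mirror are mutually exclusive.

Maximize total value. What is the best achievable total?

2286

Best packing: carved horn + copper ingots + platinum ring + ancient tome — 21 lb, 2286 total.
That's the maximum — no feasible swap from here does better than 2286.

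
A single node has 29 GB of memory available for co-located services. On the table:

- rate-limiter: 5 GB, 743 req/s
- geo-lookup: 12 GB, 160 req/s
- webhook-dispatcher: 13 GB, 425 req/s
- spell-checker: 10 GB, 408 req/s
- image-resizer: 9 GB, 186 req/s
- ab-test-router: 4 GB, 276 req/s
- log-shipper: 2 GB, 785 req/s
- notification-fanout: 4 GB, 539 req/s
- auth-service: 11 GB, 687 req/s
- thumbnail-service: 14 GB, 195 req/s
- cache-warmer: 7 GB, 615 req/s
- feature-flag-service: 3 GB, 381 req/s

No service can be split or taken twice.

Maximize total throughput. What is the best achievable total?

3411

Filling by ratio: rate-limiter + ab-test-router + log-shipper + notification-fanout + cache-warmer + feature-flag-service for 3339, with 4 GB left unused.
Dropping cache-warmer frees 7 GB; slotting in auth-service (11 GB) lifts the total to 3411 at 29 GB.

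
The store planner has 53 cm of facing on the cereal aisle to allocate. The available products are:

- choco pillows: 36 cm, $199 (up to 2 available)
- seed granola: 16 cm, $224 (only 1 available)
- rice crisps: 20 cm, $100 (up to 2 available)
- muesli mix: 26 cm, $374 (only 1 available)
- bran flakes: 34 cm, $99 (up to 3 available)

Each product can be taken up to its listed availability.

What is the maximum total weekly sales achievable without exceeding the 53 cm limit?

598

Seed granola + muesli mix uses 42 of the 53 cm and totals 598.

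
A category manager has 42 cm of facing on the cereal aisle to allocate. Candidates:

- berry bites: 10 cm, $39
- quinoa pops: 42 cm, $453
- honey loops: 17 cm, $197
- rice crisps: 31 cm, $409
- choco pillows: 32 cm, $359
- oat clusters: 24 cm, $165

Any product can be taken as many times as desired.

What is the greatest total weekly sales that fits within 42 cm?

A density-first pass picks berry bites + rice crisps — 448 at 41 cm.
Dropping berry bites and rice crisps frees 41 cm; slotting in quinoa pops (42 cm) lifts the total to 453 at 42 cm.
No other feasible combination exceeds 453.

453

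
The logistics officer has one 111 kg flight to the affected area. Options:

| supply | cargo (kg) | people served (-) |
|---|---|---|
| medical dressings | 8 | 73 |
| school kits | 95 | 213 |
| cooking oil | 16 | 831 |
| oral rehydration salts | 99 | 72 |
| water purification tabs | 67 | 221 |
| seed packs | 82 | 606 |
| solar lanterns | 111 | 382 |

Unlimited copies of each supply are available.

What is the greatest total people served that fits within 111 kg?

5059

The ratio ordering already packs tightly: medical dressings + 6×cooking oil, 104 kg, 5059.
No other feasible combination exceeds 5059.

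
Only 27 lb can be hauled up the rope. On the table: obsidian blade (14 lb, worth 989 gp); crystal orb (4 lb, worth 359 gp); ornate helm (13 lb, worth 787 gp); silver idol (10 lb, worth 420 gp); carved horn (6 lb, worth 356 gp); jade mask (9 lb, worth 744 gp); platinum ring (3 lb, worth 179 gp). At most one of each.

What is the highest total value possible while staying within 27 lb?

2092

By value per lb: crystal orb 89.75, jade mask 82.67, obsidian blade 70.64 lead.
The ratio ordering already packs tightly: obsidian blade + crystal orb + jade mask, 27 lb, 2092.
Every other selection either busts 27 lb or fails to beat 2092.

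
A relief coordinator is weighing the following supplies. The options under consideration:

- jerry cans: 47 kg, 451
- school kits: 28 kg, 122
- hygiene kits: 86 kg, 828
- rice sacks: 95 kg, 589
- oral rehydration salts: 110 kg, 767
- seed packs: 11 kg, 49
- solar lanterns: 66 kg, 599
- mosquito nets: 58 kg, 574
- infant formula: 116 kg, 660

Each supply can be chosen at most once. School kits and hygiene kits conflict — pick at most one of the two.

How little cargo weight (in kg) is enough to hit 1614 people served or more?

Minimise kg subject to total people served ≥ 1614.
jerry cans + solar lanterns + mosquito nets reaches 1624 using 171 kg.
Any bundle with less than 171 kg falls short of 1614.

171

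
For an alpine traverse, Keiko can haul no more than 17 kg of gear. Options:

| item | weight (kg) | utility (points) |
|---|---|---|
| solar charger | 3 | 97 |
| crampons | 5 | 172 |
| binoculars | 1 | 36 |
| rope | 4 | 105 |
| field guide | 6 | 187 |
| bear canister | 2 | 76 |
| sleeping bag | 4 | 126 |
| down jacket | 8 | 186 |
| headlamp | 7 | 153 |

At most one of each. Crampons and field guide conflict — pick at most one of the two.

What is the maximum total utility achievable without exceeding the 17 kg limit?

536

Density check — bear canister 38.00, binoculars 36.00, crampons 34.40 are the best per kg.
Taking the top-ratio items first gives solar charger + crampons + binoculars + bear canister + sleeping bag for 507 (15 kg).
The 2 kg tied up in bear canister is better spent on rope — total rises to 536 (17 kg).
Runner-up binoculars + rope + field guide + bear canister + sleeping bag tops out at 530.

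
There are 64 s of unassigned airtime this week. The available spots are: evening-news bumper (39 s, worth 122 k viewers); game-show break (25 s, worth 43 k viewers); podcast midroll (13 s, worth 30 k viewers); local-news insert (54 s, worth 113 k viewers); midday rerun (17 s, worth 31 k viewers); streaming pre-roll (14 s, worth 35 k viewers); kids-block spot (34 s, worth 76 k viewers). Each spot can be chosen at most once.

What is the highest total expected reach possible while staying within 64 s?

165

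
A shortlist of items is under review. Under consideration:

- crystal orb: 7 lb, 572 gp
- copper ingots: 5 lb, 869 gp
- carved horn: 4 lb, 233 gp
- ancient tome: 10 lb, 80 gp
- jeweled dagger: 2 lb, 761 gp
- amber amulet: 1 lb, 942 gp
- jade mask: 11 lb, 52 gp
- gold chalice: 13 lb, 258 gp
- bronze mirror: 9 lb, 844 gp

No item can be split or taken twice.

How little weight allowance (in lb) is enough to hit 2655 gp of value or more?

12

Look for the lowest-weight combination reaching 2655.
copper ingots + carved horn + jeweled dagger + amber amulet: 2805 value at 12 lb.
No combination under 12 lb hits 2655.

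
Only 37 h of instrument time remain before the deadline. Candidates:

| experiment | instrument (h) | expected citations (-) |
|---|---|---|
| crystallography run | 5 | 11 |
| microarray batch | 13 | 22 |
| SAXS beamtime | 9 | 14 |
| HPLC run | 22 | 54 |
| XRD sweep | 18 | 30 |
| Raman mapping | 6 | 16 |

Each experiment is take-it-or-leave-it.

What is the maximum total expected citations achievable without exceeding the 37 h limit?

84

Density check — Raman mapping 2.67, HPLC run 2.45, crystallography run 2.20 are the best per h.
Filling by ratio: crystallography run + HPLC run + Raman mapping for 81, with 4 h left unused.
The 5 h tied up in crystallography run is better spent on SAXS beamtime — total rises to 84 (37 h).
Every other selection either busts 37 h or fails to beat 84.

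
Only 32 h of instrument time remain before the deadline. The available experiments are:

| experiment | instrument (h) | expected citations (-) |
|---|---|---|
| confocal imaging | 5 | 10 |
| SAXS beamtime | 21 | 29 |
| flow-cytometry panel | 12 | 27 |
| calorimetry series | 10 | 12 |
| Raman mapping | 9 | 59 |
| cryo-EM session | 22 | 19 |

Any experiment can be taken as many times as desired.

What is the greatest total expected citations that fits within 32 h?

Best packing: confocal imaging + 3×Raman mapping — 32 h, 187 total.
Every other selection either busts 32 h or fails to beat 187.

187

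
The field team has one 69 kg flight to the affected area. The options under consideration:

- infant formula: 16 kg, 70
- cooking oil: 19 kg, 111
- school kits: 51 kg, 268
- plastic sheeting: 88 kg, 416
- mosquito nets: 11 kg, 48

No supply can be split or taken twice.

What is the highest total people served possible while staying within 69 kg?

The ratio heuristic lands on infant formula + cooking oil + mosquito nets (229) but leaves 23 kg idle.
Dropping cooking oil and mosquito nets frees 30 kg; slotting in school kits (51 kg) lifts the total to 338 at 67 kg.
The spare 2 kg is too small for any remaining supply, and no exchange beats 338.

338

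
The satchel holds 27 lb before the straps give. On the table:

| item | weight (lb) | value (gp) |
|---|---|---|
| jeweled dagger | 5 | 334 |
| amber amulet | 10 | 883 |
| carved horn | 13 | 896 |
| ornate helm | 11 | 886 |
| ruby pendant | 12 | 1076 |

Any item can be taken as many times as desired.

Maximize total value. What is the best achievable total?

A density-first pass picks 2×ruby pendant — 2152 at 24 lb.
Replace ruby pendant with jeweled dagger + amber amulet: the trade gains 141 net, giving 2293 at 27 lb.
Nothing else within 27 lb beats 2293.

2293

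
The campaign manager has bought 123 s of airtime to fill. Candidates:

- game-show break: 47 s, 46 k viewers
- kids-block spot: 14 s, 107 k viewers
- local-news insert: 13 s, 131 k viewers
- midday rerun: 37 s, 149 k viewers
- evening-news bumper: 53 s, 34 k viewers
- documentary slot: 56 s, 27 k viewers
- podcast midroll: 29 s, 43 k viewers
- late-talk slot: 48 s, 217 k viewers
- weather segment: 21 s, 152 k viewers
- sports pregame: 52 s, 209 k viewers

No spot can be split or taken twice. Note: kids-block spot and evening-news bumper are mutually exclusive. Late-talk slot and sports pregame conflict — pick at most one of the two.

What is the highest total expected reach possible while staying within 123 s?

Ranking by ratio (expected reach/s): local-news insert 10.08, kids-block spot 7.64, weather segment 7.24.
Greedy by ratio would take kids-block spot + local-news insert + late-talk slot + weather segment: 96 s used, total 607.
The 14 s tied up in kids-block spot is better spent on midday rerun — total rises to 649 (119 s).
Nothing else feasible within 123 s beats 649.

649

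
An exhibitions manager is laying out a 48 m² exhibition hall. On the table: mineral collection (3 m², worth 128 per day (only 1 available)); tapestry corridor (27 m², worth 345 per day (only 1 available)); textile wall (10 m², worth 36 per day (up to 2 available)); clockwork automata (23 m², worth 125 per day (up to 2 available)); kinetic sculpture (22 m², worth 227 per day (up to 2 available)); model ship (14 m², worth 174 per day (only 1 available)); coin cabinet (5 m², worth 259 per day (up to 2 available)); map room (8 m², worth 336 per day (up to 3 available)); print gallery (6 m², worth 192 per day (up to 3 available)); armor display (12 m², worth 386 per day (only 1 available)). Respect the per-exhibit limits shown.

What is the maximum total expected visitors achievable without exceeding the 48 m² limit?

1912

Taking the top-ratio exhibits first gives mineral collection + 2×coin cabinet + 3×map room + print gallery for 1846 (43 m²).
The 9 m² tied up in mineral collection and print gallery is better spent on armor display — total rises to 1912 (46 m²).
No other feasible combination exceeds 1912.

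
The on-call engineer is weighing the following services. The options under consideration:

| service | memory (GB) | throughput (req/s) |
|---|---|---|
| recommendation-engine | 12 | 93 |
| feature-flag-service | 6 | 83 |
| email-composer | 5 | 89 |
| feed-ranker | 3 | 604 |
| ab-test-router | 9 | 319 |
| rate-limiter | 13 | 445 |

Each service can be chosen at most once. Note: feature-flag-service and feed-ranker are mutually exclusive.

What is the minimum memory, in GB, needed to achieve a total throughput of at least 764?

Minimise GB subject to total throughput ≥ 764.
feed-ranker + ab-test-router: 923 throughput at 12 GB.
Below 12 GB the best achievable stays under 764.

12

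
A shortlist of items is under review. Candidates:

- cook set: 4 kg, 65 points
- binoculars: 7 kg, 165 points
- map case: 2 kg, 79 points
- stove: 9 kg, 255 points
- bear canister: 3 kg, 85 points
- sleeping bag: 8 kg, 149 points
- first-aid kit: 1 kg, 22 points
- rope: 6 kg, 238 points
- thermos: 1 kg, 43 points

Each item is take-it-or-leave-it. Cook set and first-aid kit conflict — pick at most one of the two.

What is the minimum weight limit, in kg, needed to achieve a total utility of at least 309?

8

Look for the lowest-weight combination reaching 309.
map case + rope: 317 utility at 8 kg.
Any bundle with less than 8 kg falls short of 309.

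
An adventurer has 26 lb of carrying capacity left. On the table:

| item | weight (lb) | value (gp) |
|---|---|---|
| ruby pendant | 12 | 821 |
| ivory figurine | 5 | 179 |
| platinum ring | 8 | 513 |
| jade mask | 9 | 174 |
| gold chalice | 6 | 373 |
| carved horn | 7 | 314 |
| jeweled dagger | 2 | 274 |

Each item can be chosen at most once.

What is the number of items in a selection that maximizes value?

3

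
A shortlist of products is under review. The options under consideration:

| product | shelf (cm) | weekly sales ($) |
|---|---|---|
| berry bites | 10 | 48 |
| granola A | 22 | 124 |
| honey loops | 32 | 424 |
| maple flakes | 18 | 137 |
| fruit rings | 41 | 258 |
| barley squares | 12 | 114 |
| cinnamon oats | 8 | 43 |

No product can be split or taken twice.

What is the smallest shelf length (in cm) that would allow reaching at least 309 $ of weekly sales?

Need the lightest bundle worth ≥ 309.
honey loops: 424 weekly sales at 32 cm.
No combination under 32 cm hits 309.

32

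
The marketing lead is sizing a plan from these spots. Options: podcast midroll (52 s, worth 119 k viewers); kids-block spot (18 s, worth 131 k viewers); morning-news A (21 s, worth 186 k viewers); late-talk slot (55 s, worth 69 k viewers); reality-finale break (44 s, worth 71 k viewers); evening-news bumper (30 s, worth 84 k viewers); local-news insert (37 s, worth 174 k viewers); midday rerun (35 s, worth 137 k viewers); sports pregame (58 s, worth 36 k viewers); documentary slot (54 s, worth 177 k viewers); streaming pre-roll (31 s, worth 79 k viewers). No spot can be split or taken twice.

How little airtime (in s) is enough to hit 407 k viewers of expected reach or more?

Minimise s subject to total expected reach ≥ 407.
kids-block spot + morning-news A + midday rerun: 454 expected reach at 74 s.
Any bundle with less than 74 s falls short of 407.

74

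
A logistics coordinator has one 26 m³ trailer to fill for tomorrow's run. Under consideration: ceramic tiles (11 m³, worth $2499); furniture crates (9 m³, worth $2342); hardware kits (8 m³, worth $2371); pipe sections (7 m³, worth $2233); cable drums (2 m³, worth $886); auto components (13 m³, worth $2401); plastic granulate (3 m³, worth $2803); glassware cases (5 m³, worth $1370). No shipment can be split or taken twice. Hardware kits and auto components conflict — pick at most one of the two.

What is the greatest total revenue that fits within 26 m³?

9663

Taking hardware kits + pipe sections + cable drums + plastic granulate + glassware cases: 25 m³ used, 9663 in revenue.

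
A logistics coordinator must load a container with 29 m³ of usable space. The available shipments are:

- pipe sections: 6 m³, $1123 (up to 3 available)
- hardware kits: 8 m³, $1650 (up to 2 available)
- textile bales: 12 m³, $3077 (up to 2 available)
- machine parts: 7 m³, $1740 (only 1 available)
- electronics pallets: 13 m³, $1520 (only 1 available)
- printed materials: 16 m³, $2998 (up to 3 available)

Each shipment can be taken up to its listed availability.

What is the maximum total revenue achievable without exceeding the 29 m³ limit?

Taking the top-ratio shipments first gives 2×textile bales for 6154 (24 m³).
Replace textile bales with hardware kits + machine parts: the trade gains 313 net, giving 6467 at 27 m³.
The spare 2 m³ is too small for any remaining shipment, and no exchange beats 6467.

6467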